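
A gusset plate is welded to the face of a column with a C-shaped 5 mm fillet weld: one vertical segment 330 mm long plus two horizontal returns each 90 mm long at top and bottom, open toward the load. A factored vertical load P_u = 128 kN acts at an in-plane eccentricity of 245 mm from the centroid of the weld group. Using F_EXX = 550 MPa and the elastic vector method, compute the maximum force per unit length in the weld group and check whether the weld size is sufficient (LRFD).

Total weld length L_w = 510 mm. Treat welds as unit-width lines.
Centroid: x̄ = 2×90×45 / 510 = 15.88 mm from the vertical weld.
Polar moment about centroid: J = I_x + I_y = [330³/12 + 2×90×165²] + [330×15.88² + 2(90³/12 + 90×29.12²)] = 8253000 mm³.
Direct shear f_v = P/L_w = 128×10³ / 510 = 251 N/mm (vertical).
Torsion M = P·e = 128×10³ × 245 = 31360000 N·mm.
Critical point at (x, y) = (74.12, 165) from centroid. f_tx = M·y/J = 627 N/mm; f_ty = M·x/J = 281.6 N/mm.
Resultant f_max = √[f_tx² + (f_v + f_ty)²] = √[627² + (251 + 281.6)²] = 822.7 N/mm.
Capacity per unit length: φr_n = 0.75 × 0.6 × 550 × (0.707 × 5) = 874.9 N/mm.
822.7 ≤ 874.9 → adequate.

f_max ≈ 823 N/mm; adequate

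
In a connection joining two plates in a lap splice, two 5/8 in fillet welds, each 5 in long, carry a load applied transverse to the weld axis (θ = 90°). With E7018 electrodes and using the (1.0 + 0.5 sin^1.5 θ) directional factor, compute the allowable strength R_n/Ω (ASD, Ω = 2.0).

R_n/Ω ≈ 139 kips

E70XX → F_EXX = 70 ksi.
t_e = 0.707 × 0.625 = 0.4419 in; A_we = 0.4419 × 10 = 4.419 in².
Directional factor: 1.0 + 0.5 sin^1.5(90°) = 1.5.
F_nw = 0.6 × 70 × 1.5 = 63 ksi.
R_n/Ω = (63 × 4.419) / 2.0 = 139.2 kips.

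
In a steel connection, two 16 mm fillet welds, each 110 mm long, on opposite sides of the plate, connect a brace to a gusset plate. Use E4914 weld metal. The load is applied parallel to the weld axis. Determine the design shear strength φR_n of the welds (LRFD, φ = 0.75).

E49XX → F_EXX = 490 MPa.
Effective throat t_e = 0.707 × 16 = 11.31 mm.
Total length L = 220 mm; A_we = 11.31 × 220 = 2489 mm².
F_nw = 0.6 F_EXX = 0.6 × 490 = 294 MPa.
φR_n = 0.75 × 294 × 2489 × 10⁻³ = 548.7 kN.

φR_n ≈ 549 kN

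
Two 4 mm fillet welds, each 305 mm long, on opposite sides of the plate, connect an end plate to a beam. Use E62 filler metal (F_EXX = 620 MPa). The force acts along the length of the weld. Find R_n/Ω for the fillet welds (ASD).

Effective throat t_e = 0.707 × 4 = 2.828 mm.
Total length L = 610 mm; A_we = 2.828 × 610 = 1725 mm².
F_nw = 0.6 F_EXX = 0.6 × 620 = 372 MPa.
R_n = 372 × 1725 × 10⁻³ = 641.7 kN; R_n/Ω = 641.7/2.0 = 320.9 kN.

R_n/Ω ≈ 321 kN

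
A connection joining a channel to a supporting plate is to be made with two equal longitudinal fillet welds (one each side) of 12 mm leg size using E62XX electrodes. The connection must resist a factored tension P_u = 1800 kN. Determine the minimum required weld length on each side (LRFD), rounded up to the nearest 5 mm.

E62XX → F_EXX = 620 MPa.
Throat t_e = 0.707 × 12 = 8.484 mm.
φr_n = 0.75 × 0.6 × 620 × 8.484 × 10⁻³ = 2.367 kN/mm.
L_req = P_u / φr_n = 1800 / 2.367 = 760.4 mm total.
Per side: 760.4 / 2 = 380.2 mm.
Round up → use L = 385 mm on each side.

L = 385 mm on each side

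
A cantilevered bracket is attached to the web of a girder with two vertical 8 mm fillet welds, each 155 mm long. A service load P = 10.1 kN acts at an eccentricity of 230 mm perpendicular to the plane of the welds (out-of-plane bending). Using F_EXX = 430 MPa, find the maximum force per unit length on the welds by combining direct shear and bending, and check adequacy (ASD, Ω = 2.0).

L_w = 2 × 155 = 310 mm; section modulus (unit throat) S = 2 × L²/6 = 8008 mm².
Direct shear f_v = P/L_w = 10.1×10³/310 = 32.58 N/mm.
Moment M = P × e = 10.1×10³ × 230 = 2323000 N·mm; bending f_b = M/S = 290.1 N/mm.
f_max = √(f_v² + f_b²) = √(32.58² + 290.1²) = 291.9 N/mm.
r_n/Ω = (1/2.0) × 0.6 × 430 × (0.707 × 8) = 729.6 N/mm → adequate.

f_max ≈ 292 N/mm; adequate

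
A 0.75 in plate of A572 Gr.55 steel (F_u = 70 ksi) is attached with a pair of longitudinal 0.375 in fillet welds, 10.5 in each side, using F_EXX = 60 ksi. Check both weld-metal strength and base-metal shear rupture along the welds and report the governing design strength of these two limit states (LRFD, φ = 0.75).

t_e = 0.707 × 0.375 = 0.2651 in; L = 21 in.
Weld metal: φR_n = 0.75 × 0.6 × 60 × 0.2651 × 21 = 150.3 kip.
Base metal (shear rupture): φR_n = 0.75 × 0.6 × 70 × 0.75 × 21 = 496.1 kip.
Governing: weld metal.

φR_n ≈ 150 kip (weld metal governs)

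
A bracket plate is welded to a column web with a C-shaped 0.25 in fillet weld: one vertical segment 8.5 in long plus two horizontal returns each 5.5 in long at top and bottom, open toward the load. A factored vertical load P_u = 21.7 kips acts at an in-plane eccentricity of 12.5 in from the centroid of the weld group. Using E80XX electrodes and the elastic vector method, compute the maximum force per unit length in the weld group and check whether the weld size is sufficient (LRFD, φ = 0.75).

E80XX → F_EXX = 80 ksi.
Total weld length L_w = 19.5 in. Treat welds as unit-width lines.
Centroid: x̄ = 2×5.5×2.75 / 19.5 = 1.551 in from the vertical weld.
Polar moment about centroid: J = I_x + I_y = [8.5³/12 + 2×5.5×4.25²] + [8.5×1.551² + 2(5.5³/12 + 5.5×1.199²)] = 313.9 in³.
Direct shear f_v = P/L_w = 21.7 / 19.5 = 1.113 kip/in (vertical).
Torsion M = P·e = 21.7 × 12.5 = 271.25 kip·in.
Critical point at (x, y) = (3.949, 4.25) from centroid. f_tx = M·y/J = 3.673 kip/in; f_ty = M·x/J = 3.413 kip/in.
Resultant f_max = √[f_tx² + (f_v + f_ty)²] = √[3.673² + (1.113 + 3.413)²] = 5.829 kip/in.
Capacity per unit length: φr_n = 0.75 × 0.6 × 80 × (0.707 × 0.25) = 6.363 kip/in.
5.829 ≤ 6.363 → adequate.

f_max ≈ 5.83 kip/in; adequate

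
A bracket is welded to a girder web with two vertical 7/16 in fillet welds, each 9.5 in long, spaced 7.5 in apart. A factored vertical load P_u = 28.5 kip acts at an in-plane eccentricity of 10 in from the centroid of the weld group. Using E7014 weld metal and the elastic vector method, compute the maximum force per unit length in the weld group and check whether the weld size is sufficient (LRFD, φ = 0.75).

f_max ≈ 5.27 kip/in; adequate

E70XX → F_EXX = 70 ksi.
Total weld length L_w = 19 in. Treat welds as unit-width lines.
Polar moment about centroid: J = 2[d³/12 + d(b/2)²] = 2[9.5³/12 + 9.5×3.75²] = 410.1 in³.
Direct shear f_v = P/L_w = 28.5 / 19 = 1.5 kip/in (vertical).
Torsion M = P·e = 28.5 × 10 = 285 kip·in.
Critical point at (x, y) = (3.75, 4.75) from centroid. f_tx = M·y/J = 3.301 kip/in; f_ty = M·x/J = 2.606 kip/in.
Resultant f_max = √[f_tx² + (f_v + f_ty)²] = √[3.301² + (1.5 + 2.606)²] = 5.269 kip/in.
Capacity per unit length: φr_n = 0.75 × 0.6 × 70 × (0.707 × 0.4375) = 9.743 kip/in.
5.269 ≤ 9.743 → adequate.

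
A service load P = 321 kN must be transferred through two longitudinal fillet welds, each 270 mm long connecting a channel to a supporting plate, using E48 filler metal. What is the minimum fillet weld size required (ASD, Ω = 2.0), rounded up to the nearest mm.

w = 6 mm

E48XX → F_EXX = 480 MPa.
Total weld length L = 540 mm.
Required throat t_e = P × Ω / (0.6 F_EXX × L) = 321 × 2.0 / (0.6 × 480 × 540 × 10⁻³) = 4.128 mm.
Required leg w = t_e / 0.707 = 5.839 mm → use 6 mm.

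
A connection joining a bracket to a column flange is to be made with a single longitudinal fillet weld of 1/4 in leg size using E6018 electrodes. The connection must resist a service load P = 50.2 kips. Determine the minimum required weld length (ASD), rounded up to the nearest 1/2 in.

L = 16 in

E60XX → F_EXX = 60 ksi.
Throat t_e = 0.707 × 0.25 = 0.1767 in.
r_n/Ω = (0.6 × 60 × 0.1767) / 2.0 = 3.181 kip/in.
L_req = P / (r_n/Ω) = 50.2 / 3.181 = 15.78 in total.
Round up → use L = 16 in.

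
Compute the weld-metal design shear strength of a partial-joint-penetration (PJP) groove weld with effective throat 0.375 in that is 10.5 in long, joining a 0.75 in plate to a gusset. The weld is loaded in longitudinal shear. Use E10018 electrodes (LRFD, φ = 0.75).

φR_n ≈ 177 kips

E100XX → F_EXX = 100 ksi.
Effective throat (given) t_e = 0.375 in.
A_we = 0.375 × 10.5 = 3.938 in².
F_nw = 0.6 F_EXX = 60 ksi.
φR_n = 0.75 × 60 × 3.938 = 177.2 kips.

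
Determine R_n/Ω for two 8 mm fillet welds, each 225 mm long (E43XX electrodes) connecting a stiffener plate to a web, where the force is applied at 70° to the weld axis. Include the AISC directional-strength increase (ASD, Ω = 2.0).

E43XX → F_EXX = 430 MPa.
t_e = 0.707 × 8 = 5.656 mm; A_we = 5.656 × 450 = 2545 mm².
Directional factor: 1.0 + 0.5 sin^1.5(70°) = 1.455.
F_nw = 0.6 × 430 × 1.455 = 375.5 MPa.
R_n/Ω = (375.5 × 2545) / 2.0 × 10⁻³ = 477.9 kN.

R_n/Ω ≈ 478 kN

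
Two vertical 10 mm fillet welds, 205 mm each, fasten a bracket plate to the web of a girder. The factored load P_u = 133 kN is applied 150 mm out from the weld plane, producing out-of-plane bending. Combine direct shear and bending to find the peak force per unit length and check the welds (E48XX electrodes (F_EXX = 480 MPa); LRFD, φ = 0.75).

L_w = 2 × 205 = 410 mm; section modulus (unit throat) S = 2 × L²/6 = 14010 mm².
Direct shear f_v = P/L_w = 133×10³/410 = 324.4 N/mm.
Moment M = P × e = 133×10³ × 150 = 19950000 N·mm; bending f_b = M/S = 1424 N/mm.
f_max = √(f_v² + f_b²) = √(324.4² + 1424²) = 1461 N/mm.
φr_n = 0.75 × 0.6 × 480 × (0.707 × 10) = 1527 N/mm → adequate.

f_max ≈ 1460 N/mm; adequate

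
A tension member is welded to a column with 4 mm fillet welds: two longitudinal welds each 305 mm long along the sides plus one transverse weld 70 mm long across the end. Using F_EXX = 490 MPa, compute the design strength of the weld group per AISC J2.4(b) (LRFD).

t_e = 0.707 × 4 = 2.828 mm.
R_nwl = 0.6 × 490 × 2.828 × 610 × 10⁻³ = 507.2 kN (longitudinal, 2 welds).
R_nwt = 0.6 × 490 × 2.828 × 70 × 10⁻³ = 58.2 kN (transverse, base value).
(i) R_nwl + R_nwt = 565.4 kN; (ii) 0.85 R_nwl + 1.5 R_nwt = 518.4 kN.
R_n = max = 565.4 kN [governs: (i)]; φR_n = 424 kN.

φR_n ≈ 424 kN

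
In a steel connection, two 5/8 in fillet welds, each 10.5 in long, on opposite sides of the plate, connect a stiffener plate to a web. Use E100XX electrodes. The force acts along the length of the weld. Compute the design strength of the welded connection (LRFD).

φR_n ≈ 418 kip

E100XX → F_EXX = 100 ksi.
Effective throat t_e = 0.707 × 0.625 = 0.4419 in.
Total length L = 21 in; A_we = 0.4419 × 21 = 9.279 in².
F_nw = 0.6 F_EXX = 0.6 × 100 = 60 ksi.
φR_n = 0.75 × 60 × 9.279 = 417.6 kip.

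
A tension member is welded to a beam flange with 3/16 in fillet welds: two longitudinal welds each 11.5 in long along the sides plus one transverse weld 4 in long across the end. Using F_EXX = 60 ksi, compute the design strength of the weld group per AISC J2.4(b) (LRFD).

φR_n ≈ 96.6 kip

t_e = 0.707 × 0.1875 = 0.1326 in.
R_nwl = 0.6 × 60 × 0.1326 × 23 = 109.8 kip (longitudinal, 2 welds).
R_nwt = 0.6 × 60 × 0.1326 × 4 = 19.09 kip (transverse, base value).
(i) R_nwl + R_nwt = 128.9 kip; (ii) 0.85 R_nwl + 1.5 R_nwt = 121.9 kip.
R_n = max = 128.9 kip [governs: (i)]; φR_n = 96.64 kip.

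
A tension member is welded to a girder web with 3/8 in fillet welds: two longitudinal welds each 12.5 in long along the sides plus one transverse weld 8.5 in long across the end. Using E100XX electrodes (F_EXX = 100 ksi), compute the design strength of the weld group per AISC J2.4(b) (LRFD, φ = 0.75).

t_e = 0.707 × 0.375 = 0.2651 in.
R_nwl = 0.6 × 100 × 0.2651 × 25 = 397.7 kips (longitudinal, 2 welds).
R_nwt = 0.6 × 100 × 0.2651 × 8.5 = 135.2 kips (transverse, base value).
(i) R_nwl + R_nwt = 532.9 kips; (ii) 0.85 R_nwl + 1.5 R_nwt = 540.9 kips.
R_n = max = 540.9 kips [governs: (ii)]; φR_n = 405.6 kips.

φR_n ≈ 406 kips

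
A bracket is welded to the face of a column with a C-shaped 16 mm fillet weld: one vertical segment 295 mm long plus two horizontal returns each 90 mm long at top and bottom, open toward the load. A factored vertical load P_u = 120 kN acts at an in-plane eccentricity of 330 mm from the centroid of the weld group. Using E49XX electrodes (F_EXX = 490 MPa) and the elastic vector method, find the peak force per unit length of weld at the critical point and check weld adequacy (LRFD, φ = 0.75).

f_max ≈ 1150 N/mm; adequate

Total weld length L_w = 475 mm. Treat welds as unit-width lines.
Centroid: x̄ = 2×90×45 / 475 = 17.05 mm from the vertical weld.
Polar moment about centroid: J = I_x + I_y = [295³/12 + 2×90×147.5²] + [295×17.05² + 2(90³/12 + 90×27.95²)] = 6403000 mm³.
Direct shear f_v = P/L_w = 120×10³ / 475 = 252.6 N/mm (vertical).
Torsion M = P·e = 120×10³ × 330 = 39600000 N·mm.
Critical point at (x, y) = (72.95, 147.5) from centroid. f_tx = M·y/J = 912.2 N/mm; f_ty = M·x/J = 451.1 N/mm.
Resultant f_max = √[f_tx² + (f_v + f_ty)²] = √[912.2² + (252.6 + 451.1)²] = 1152 N/mm.
Capacity per unit length: φr_n = 0.75 × 0.6 × 490 × (0.707 × 16) = 2494 N/mm.
1152 ≤ 2494 → adequate.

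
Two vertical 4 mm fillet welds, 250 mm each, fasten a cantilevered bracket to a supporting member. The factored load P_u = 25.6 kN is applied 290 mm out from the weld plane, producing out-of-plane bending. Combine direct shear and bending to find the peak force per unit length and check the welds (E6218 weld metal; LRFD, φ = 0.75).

E62XX → F_EXX = 620 MPa.
L_w = 2 × 250 = 500 mm; section modulus (unit throat) S = 2 × L²/6 = 20830 mm².
Direct shear f_v = P/L_w = 25.6×10³/500 = 51.2 N/mm.
Moment M = P × e = 25.6×10³ × 290 = 7424000 N·mm; bending f_b = M/S = 356.4 N/mm.
f_max = √(f_v² + f_b²) = √(51.2² + 356.4²) = 360 N/mm.
φr_n = 0.75 × 0.6 × 620 × (0.707 × 4) = 789 N/mm → adequate.

f_max ≈ 360 N/mm; adequate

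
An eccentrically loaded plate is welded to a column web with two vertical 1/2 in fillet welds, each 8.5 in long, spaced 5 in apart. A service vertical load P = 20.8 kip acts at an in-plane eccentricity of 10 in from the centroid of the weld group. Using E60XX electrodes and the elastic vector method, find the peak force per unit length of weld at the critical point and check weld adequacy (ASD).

f_max ≈ 5.64 kip/in; adequate

E60XX → F_EXX = 60 ksi.
Total weld length L_w = 17 in. Treat welds as unit-width lines.
Polar moment about centroid: J = 2[d³/12 + d(b/2)²] = 2[8.5³/12 + 8.5×2.5²] = 208.6 in³.
Direct shear f_v = P/L_w = 20.8 / 17 = 1.224 kip/in (vertical).
Torsion M = P·e = 20.8 × 10 = 208 kip·in.
Critical point at (x, y) = (2.5, 4.25) from centroid. f_tx = M·y/J = 4.238 kip/in; f_ty = M·x/J = 2.493 kip/in.
Resultant f_max = √[f_tx² + (f_v + f_ty)²] = √[4.238² + (1.224 + 2.493)²] = 5.636 kip/in.
Capacity per unit length: r_n/Ω = (1/2.0) × 0.6 × 60 × (0.707 × 0.5) = 6.363 kip/in.
5.636 ≤ 6.363 → adequate.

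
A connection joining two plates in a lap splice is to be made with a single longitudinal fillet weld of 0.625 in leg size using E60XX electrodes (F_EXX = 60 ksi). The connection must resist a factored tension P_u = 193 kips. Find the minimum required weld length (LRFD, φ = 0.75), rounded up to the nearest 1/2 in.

Throat t_e = 0.707 × 0.625 = 0.4419 in.
φr_n = 0.75 × 0.6 × 60 × 0.4419 = 11.93 kips/in.
L_req = P_u / φr_n = 193 / 11.93 = 16.18 in total.
Round up → use L = 16.5 in.

L = 16.5 in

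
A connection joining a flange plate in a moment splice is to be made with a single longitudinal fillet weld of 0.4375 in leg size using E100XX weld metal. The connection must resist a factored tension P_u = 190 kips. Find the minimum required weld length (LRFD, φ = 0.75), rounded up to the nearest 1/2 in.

E100XX → F_EXX = 100 ksi.
Throat t_e = 0.707 × 0.4375 = 0.3093 in.
φr_n = 0.75 × 0.6 × 100 × 0.3093 = 13.92 kips/in.
L_req = P_u / φr_n = 190 / 13.92 = 13.65 in total.
Round up → use L = 14 in.

L = 14 in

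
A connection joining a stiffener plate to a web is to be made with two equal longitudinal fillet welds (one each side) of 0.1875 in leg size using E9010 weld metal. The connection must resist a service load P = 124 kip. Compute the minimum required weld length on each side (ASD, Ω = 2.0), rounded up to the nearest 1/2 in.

L = 17.5 in on each side

E90XX → F_EXX = 90 ksi.
Throat t_e = 0.707 × 0.1875 = 0.1326 in.
r_n/Ω = (0.6 × 90 × 0.1326) / 2.0 = 3.579 kip/in.
L_req = P / (r_n/Ω) = 124 / 3.579 = 34.64 in total.
Per side: 34.64 / 2 = 17.32 in.
Round up → use L = 17.5 in on each side.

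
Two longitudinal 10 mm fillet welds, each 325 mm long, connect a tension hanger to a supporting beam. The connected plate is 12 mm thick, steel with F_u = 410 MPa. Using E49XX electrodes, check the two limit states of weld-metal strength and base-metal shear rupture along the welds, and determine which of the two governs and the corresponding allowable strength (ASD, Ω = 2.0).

R_n/Ω ≈ 676 kN (weld metal governs)

E49XX → F_EXX = 490 MPa.
t_e = 0.707 × 10 = 7.07 mm; L = 650 mm.
Weld metal: R_n/Ω = (1/2.0) × 0.6 × 490 × 7.07 × 650 × 10⁻³ = 675.5 kN.
Base metal (shear rupture): R_n/Ω = (1/2.0) × 0.6 × 410 × 12 × 650 × 10⁻³ = 959.4 kN.
Governing: weld metal.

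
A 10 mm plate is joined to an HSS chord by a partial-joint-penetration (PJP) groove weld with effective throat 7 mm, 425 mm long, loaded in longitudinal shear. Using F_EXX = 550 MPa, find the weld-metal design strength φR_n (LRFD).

Effective throat (given) t_e = 7 mm.
A_we = 7 × 425 = 2975 mm².
F_nw = 0.6 F_EXX = 330 MPa.
φR_n = 0.75 × 330 × 2975 × 10⁻³ = 736.3 kN.

φR_n ≈ 736 kN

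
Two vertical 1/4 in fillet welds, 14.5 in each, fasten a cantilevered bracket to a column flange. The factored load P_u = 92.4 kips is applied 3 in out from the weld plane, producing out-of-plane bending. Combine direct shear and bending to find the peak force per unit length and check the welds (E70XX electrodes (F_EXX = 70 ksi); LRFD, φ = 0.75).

L_w = 2 × 14.5 = 29 in; section modulus (unit throat) S = 2 × L²/6 = 70.08 in².
Direct shear f_v = P/L_w = 92.4/29 = 3.186 kip/in.
Moment M = P × e = 92.4 × 3 = 277.2 kip·in; bending f_b = M/S = 3.955 kip/in.
f_max = √(f_v² + f_b²) = √(3.186² + 3.955²) = 5.079 kip/in.
φr_n = 0.75 × 0.6 × 70 × (0.707 × 0.25) = 5.568 kip/in → adequate.

f_max ≈ 5.08 kip/in; adequate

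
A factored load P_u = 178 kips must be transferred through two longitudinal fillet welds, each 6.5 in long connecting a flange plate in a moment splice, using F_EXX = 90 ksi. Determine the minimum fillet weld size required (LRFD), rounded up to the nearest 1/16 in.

w = 1/2 in

Total weld length L = 13 in.
Required throat t_e = P_u / (φ × 0.6 F_EXX × L) = 178 / (0.75 × 0.6 × 90 × 13) = 0.3381 in.
Required leg w = t_e / 0.707 = 0.4782 in → use 1/2 in.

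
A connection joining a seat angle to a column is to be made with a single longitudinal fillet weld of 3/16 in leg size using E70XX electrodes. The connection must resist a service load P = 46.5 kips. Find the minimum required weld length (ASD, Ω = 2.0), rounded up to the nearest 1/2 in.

E70XX → F_EXX = 70 ksi.
Throat t_e = 0.707 × 0.1875 = 0.1326 in.
r_n/Ω = (0.6 × 70 × 0.1326) / 2.0 = 2.784 kip/in.
L_req = P / (r_n/Ω) = 46.5 / 2.784 = 16.7 in total.
Round up → use L = 17 in.

L = 17 in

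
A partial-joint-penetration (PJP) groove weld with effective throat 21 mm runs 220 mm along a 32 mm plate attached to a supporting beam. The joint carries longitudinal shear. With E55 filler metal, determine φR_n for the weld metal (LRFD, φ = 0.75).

E55XX → F_EXX = 550 MPa.
Effective throat (given) t_e = 21 mm.
A_we = 21 × 220 = 4620 mm².
F_nw = 0.6 F_EXX = 330 MPa.
φR_n = 0.75 × 330 × 4620 × 10⁻³ = 1143 kN.

φR_n ≈ 1140 kN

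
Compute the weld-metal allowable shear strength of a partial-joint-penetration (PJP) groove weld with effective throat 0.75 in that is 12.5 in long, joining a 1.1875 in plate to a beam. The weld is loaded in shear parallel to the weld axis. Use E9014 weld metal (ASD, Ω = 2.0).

R_n/Ω ≈ 253 kip

E90XX → F_EXX = 90 ksi.
Effective throat (given) t_e = 0.75 in.
A_we = 0.75 × 12.5 = 9.375 in².
F_nw = 0.6 F_EXX = 54 ksi.
R_n/Ω = (54 × 9.375) / 2.0 = 253.1 kip.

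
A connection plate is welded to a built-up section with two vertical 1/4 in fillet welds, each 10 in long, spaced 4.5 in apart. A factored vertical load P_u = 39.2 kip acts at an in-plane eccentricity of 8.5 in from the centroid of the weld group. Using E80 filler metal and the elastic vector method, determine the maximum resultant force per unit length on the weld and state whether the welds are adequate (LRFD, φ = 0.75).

f_max ≈ 7.83 kip/in; NOT adequate

E80XX → F_EXX = 80 ksi.
Total weld length L_w = 20 in. Treat welds as unit-width lines.
Polar moment about centroid: J = 2[d³/12 + d(b/2)²] = 2[10³/12 + 10×2.25²] = 267.9 in³.
Direct shear f_v = P/L_w = 39.2 / 20 = 1.96 kip/in (vertical).
Torsion M = P·e = 39.2 × 8.5 = 333.2 kip·in.
Critical point at (x, y) = (2.25, 5) from centroid. f_tx = M·y/J = 6.218 kip/in; f_ty = M·x/J = 2.798 kip/in.
Resultant f_max = √[f_tx² + (f_v + f_ty)²] = √[6.218² + (1.96 + 2.798)²] = 7.83 kip/in.
Capacity per unit length: φr_n = 0.75 × 0.6 × 80 × (0.707 × 0.25) = 6.363 kip/in.
7.83 > 6.363 → NOT adequate.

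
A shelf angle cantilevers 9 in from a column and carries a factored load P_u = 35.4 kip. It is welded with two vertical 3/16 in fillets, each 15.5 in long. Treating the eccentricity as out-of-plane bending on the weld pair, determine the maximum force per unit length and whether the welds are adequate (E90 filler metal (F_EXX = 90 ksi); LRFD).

f_max ≈ 4.14 kip/in; adequate

L_w = 2 × 15.5 = 31 in; section modulus (unit throat) S = 2 × L²/6 = 80.08 in².
Direct shear f_v = P/L_w = 35.4/31 = 1.142 kip/in.
Moment M = P × e = 35.4 × 9 = 318.6 kip·in; bending f_b = M/S = 3.978 kip/in.
f_max = √(f_v² + f_b²) = √(1.142² + 3.978²) = 4.139 kip/in.
φr_n = 0.75 × 0.6 × 90 × (0.707 × 0.1875) = 5.369 kip/in → adequate.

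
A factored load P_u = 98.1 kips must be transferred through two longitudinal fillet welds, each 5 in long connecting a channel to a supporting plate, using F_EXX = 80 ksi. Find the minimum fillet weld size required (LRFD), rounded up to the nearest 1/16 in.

w = 7/16 in

Total weld length L = 10 in.
Required throat t_e = P_u / (φ × 0.6 F_EXX × L) = 98.1 / (0.75 × 0.6 × 80 × 10) = 0.2725 in.
Required leg w = t_e / 0.707 = 0.3854 in → use 7/16 in.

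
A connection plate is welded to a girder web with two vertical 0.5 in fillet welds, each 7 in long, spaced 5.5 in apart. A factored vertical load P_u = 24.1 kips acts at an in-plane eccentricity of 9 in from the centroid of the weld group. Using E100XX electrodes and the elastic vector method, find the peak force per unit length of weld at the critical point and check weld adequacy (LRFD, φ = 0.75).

E100XX → F_EXX = 100 ksi.
Total weld length L_w = 14 in. Treat welds as unit-width lines.
Polar moment about centroid: J = 2[d³/12 + d(b/2)²] = 2[7³/12 + 7×2.75²] = 163 in³.
Direct shear f_v = P/L_w = 24.1 / 14 = 1.721 kip/in (vertical).
Torsion M = P·e = 24.1 × 9 = 216.9 kip·in.
Critical point at (x, y) = (2.75, 3.5) from centroid. f_tx = M·y/J = 4.656 kip/in; f_ty = M·x/J = 3.658 kip/in.
Resultant f_max = √[f_tx² + (f_v + f_ty)²] = √[4.656² + (1.721 + 3.658)²] = 7.115 kip/in.
Capacity per unit length: φr_n = 0.75 × 0.6 × 100 × (0.707 × 0.5) = 15.91 kip/in.
7.115 ≤ 15.91 → adequate.

f_max ≈ 7.11 kip/in; adequate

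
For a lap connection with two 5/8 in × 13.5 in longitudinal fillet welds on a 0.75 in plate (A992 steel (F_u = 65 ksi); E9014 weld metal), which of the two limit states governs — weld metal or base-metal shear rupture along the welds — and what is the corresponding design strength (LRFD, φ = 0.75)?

E90XX → F_EXX = 90 ksi.
t_e = 0.707 × 0.625 = 0.4419 in; L = 27 in.
Weld metal: φR_n = 0.75 × 0.6 × 90 × 0.4419 × 27 = 483.2 kips.
Base metal (shear rupture): φR_n = 0.75 × 0.6 × 65 × 0.75 × 27 = 592.3 kips.
Governing: weld metal.

φR_n ≈ 483 kips (weld metal governs)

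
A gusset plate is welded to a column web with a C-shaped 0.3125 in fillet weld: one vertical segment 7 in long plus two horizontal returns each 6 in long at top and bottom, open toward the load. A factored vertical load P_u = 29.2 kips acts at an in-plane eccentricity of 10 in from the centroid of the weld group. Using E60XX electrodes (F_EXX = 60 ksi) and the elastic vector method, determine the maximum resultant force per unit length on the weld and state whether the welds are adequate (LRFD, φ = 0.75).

f_max ≈ 7.5 kip/in; NOT adequate

Total weld length L_w = 19 in. Treat welds as unit-width lines.
Centroid: x̄ = 2×6×3 / 19 = 1.895 in from the vertical weld.
Polar moment about centroid: J = I_x + I_y = [7³/12 + 2×6×3.5²] + [7×1.895² + 2(6³/12 + 6×1.105²)] = 251.4 in³.
Direct shear f_v = P/L_w = 29.2 / 19 = 1.537 kip/in (vertical).
Torsion M = P·e = 29.2 × 10 = 292 kip·in.
Critical point at (x, y) = (4.105, 3.5) from centroid. f_tx = M·y/J = 4.066 kip/in; f_ty = M·x/J = 4.769 kip/in.
Resultant f_max = √[f_tx² + (f_v + f_ty)²] = √[4.066² + (1.537 + 4.769)²] = 7.503 kip/in.
Capacity per unit length: φr_n = 0.75 × 0.6 × 60 × (0.707 × 0.3125) = 5.965 kip/in.
7.503 > 5.965 → NOT adequate.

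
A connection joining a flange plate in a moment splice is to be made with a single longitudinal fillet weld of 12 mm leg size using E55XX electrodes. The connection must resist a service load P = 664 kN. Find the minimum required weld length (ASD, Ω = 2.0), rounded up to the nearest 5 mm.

L = 475 mm

E55XX → F_EXX = 550 MPa.
Throat t_e = 0.707 × 12 = 8.484 mm.
r_n/Ω = (0.6 × 550 × 8.484) / 2.0 = 1400 N/mm = 1.4 kN/mm.
L_req = P / (r_n/Ω) = 664 / 1.4 = 474.3 mm total.
Round up → use L = 475 mm.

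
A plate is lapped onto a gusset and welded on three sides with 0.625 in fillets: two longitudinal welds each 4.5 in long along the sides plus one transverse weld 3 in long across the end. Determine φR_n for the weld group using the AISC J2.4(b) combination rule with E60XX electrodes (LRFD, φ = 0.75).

φR_n ≈ 145 kips

E60XX → F_EXX = 60 ksi.
t_e = 0.707 × 0.625 = 0.4419 in.
R_nwl = 0.6 × 60 × 0.4419 × 9 = 143.2 kips (longitudinal, 2 welds).
R_nwt = 0.6 × 60 × 0.4419 × 3 = 47.72 kips (transverse, base value).
(i) R_nwl + R_nwt = 190.9 kips; (ii) 0.85 R_nwl + 1.5 R_nwt = 193.3 kips.
R_n = max = 193.3 kips [governs: (ii)]; φR_n = 145 kips.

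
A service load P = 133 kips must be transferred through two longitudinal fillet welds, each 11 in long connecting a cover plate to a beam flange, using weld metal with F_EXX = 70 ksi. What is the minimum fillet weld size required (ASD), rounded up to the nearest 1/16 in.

w = 7/16 in

Total weld length L = 22 in.
Required throat t_e = P × Ω / (0.6 F_EXX × L) = 133 × 2.0 / (0.6 × 70 × 22) = 0.2879 in.
Required leg w = t_e / 0.707 = 0.4072 in → use 7/16 in.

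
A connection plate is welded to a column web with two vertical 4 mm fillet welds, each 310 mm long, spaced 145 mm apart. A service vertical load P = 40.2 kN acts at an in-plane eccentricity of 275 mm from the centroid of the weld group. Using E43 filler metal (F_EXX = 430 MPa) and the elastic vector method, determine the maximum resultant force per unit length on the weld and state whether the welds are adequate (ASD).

f_max ≈ 264 N/mm; adequate

Total weld length L_w = 620 mm. Treat welds as unit-width lines.
Polar moment about centroid: J = 2[d³/12 + d(b/2)²] = 2[310³/12 + 310×72.5²] = 8224000 mm³.
Direct shear f_v = P/L_w = 40.2×10³ / 620 = 64.84 N/mm (vertical).
Torsion M = P·e = 40.2×10³ × 275 = 11055000 N·mm.
Critical point at (x, y) = (72.5, 155) from centroid. f_tx = M·y/J = 208.4 N/mm; f_ty = M·x/J = 97.46 N/mm.
Resultant f_max = √[f_tx² + (f_v + f_ty)²] = √[208.4² + (64.84 + 97.46)²] = 264.1 N/mm.
Capacity per unit length: r_n/Ω = (1/2.0) × 0.6 × 430 × (0.707 × 4) = 364.8 N/mm.
264.1 ≤ 364.8 → adequate.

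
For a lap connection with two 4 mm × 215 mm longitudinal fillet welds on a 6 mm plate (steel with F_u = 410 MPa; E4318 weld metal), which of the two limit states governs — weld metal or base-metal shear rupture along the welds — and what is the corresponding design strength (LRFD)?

E43XX → F_EXX = 430 MPa.
t_e = 0.707 × 4 = 2.828 mm; L = 430 mm.
Weld metal: φR_n = 0.75 × 0.6 × 430 × 2.828 × 430 × 10⁻³ = 235.3 kN.
Base metal (shear rupture): φR_n = 0.75 × 0.6 × 410 × 6 × 430 × 10⁻³ = 476 kN.
Governing: weld metal.

φR_n ≈ 235 kN (weld metal governs)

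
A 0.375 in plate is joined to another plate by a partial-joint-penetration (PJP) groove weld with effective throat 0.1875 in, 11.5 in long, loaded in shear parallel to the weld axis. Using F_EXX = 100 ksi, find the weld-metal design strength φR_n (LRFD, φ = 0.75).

Effective throat (given) t_e = 0.1875 in.
A_we = 0.1875 × 11.5 = 2.156 in².
F_nw = 0.6 F_EXX = 60 ksi.
φR_n = 0.75 × 60 × 2.156 = 97.03 kips.

φR_n ≈ 97 kips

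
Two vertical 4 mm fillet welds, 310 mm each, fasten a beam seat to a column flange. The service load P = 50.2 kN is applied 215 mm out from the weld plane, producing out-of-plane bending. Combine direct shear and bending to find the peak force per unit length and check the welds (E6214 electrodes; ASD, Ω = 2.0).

E62XX → F_EXX = 620 MPa.
L_w = 2 × 310 = 620 mm; section modulus (unit throat) S = 2 × L²/6 = 32030 mm².
Direct shear f_v = P/L_w = 50.2×10³/620 = 80.97 N/mm.
Moment M = P × e = 50.2×10³ × 215 = 10793000 N·mm; bending f_b = M/S = 336.9 N/mm.
f_max = √(f_v² + f_b²) = √(80.97² + 336.9²) = 346.5 N/mm.
r_n/Ω = (1/2.0) × 0.6 × 620 × (0.707 × 4) = 526 N/mm → adequate.

f_max ≈ 347 N/mm; adequate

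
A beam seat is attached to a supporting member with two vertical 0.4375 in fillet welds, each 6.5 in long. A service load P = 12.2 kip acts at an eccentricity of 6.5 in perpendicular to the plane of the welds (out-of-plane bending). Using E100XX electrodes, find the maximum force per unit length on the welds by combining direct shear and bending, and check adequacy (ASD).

E100XX → F_EXX = 100 ksi.
L_w = 2 × 6.5 = 13 in; section modulus (unit throat) S = 2 × L²/6 = 14.08 in².
Direct shear f_v = P/L_w = 12.2/13 = 0.9385 kip/in.
Moment M = P × e = 12.2 × 6.5 = 79.3 kip·in; bending f_b = M/S = 5.631 kip/in.
f_max = √(f_v² + f_b²) = √(0.9385² + 5.631²) = 5.708 kip/in.
r_n/Ω = (1/2.0) × 0.6 × 100 × (0.707 × 0.4375) = 9.279 kip/in → adequate.

f_max ≈ 5.71 kip/in; adequate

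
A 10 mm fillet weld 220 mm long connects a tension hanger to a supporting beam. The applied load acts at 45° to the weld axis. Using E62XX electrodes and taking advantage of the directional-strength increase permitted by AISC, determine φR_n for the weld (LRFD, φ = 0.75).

φR_n ≈ 563 kN

E62XX → F_EXX = 620 MPa.
t_e = 0.707 × 10 = 7.07 mm; A_we = 7.07 × 220 = 1555 mm².
Directional factor: 1.0 + 0.5 sin^1.5(45°) = 1.297.
F_nw = 0.6 × 620 × 1.297 = 482.6 MPa.
φR_n = 0.75 × 482.6 × 1555 × 10⁻³ = 563 kN.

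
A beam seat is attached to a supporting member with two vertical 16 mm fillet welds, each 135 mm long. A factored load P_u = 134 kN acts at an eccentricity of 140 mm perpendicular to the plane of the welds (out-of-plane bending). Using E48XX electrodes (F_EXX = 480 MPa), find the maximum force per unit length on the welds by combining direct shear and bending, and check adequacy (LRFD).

L_w = 2 × 135 = 270 mm; section modulus (unit throat) S = 2 × L²/6 = 6075 mm².
Direct shear f_v = P/L_w = 134×10³/270 = 496.3 N/mm.
Moment M = P × e = 134×10³ × 140 = 18760000 N·mm; bending f_b = M/S = 3088 N/mm.
f_max = √(f_v² + f_b²) = √(496.3² + 3088²) = 3128 N/mm.
φr_n = 0.75 × 0.6 × 480 × (0.707 × 16) = 2443 N/mm → NOT adequate.

f_max ≈ 3130 N/mm; NOT adequate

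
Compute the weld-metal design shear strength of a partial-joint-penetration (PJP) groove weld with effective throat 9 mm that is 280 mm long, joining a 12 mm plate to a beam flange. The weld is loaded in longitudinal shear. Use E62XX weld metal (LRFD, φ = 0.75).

φR_n ≈ 703 kN

E62XX → F_EXX = 620 MPa.
Effective throat (given) t_e = 9 mm.
A_we = 9 × 280 = 2520 mm².
F_nw = 0.6 F_EXX = 372 MPa.
φR_n = 0.75 × 372 × 2520 × 10⁻³ = 703.1 kN.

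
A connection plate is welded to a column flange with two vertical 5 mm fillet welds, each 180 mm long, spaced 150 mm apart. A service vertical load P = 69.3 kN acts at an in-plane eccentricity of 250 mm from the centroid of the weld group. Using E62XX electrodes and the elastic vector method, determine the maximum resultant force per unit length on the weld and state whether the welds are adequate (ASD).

E62XX → F_EXX = 620 MPa.
Total weld length L_w = 360 mm. Treat welds as unit-width lines.
Polar moment about centroid: J = 2[d³/12 + d(b/2)²] = 2[180³/12 + 180×75²] = 2997000 mm³.
Direct shear f_v = P/L_w = 69.3×10³ / 360 = 192.5 N/mm (vertical).
Torsion M = P·e = 69.3×10³ × 250 = 17325000 N·mm.
Critical point at (x, y) = (75, 90) from centroid. f_tx = M·y/J = 520.3 N/mm; f_ty = M·x/J = 433.6 N/mm.
Resultant f_max = √[f_tx² + (f_v + f_ty)²] = √[520.3² + (192.5 + 433.6)²] = 814 N/mm.
Capacity per unit length: r_n/Ω = (1/2.0) × 0.6 × 620 × (0.707 × 5) = 657.5 N/mm.
814 > 657.5 → NOT adequate.

f_max ≈ 814 N/mm; NOT adequate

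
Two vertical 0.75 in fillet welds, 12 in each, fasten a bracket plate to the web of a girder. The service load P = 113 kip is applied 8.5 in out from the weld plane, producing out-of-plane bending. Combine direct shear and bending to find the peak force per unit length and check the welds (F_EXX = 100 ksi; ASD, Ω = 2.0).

f_max ≈ 20.6 kip/in; NOT adequate

L_w = 2 × 12 = 24 in; section modulus (unit throat) S = 2 × L²/6 = 48 in².
Direct shear f_v = P/L_w = 113/24 = 4.708 kip/in.
Moment M = P × e = 113 × 8.5 = 960.5 kip·in; bending f_b = M/S = 20.01 kip/in.
f_max = √(f_v² + f_b²) = √(4.708² + 20.01²) = 20.56 kip/in.
r_n/Ω = (1/2.0) × 0.6 × 100 × (0.707 × 0.75) = 15.91 kip/in → NOT adequate.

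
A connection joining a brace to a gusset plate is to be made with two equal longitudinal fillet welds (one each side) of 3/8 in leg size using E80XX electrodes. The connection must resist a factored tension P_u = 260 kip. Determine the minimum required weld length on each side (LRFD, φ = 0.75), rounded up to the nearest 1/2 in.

E80XX → F_EXX = 80 ksi.
Throat t_e = 0.707 × 0.375 = 0.2651 in.
φr_n = 0.75 × 0.6 × 80 × 0.2651 = 9.544 kip/in.
L_req = P_u / φr_n = 260 / 9.544 = 27.24 in total.
Per side: 27.24 / 2 = 13.62 in.
Round up → use L = 14 in on each side.

L = 14 in on each side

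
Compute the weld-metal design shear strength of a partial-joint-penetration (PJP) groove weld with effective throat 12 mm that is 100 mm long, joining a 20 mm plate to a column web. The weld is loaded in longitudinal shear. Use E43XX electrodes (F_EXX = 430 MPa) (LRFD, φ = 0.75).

φR_n ≈ 232 kN

Effective throat (given) t_e = 12 mm.
A_we = 12 × 100 = 1200 mm².
F_nw = 0.6 F_EXX = 258 MPa.
φR_n = 0.75 × 258 × 1200 × 10⁻³ = 232.2 kN.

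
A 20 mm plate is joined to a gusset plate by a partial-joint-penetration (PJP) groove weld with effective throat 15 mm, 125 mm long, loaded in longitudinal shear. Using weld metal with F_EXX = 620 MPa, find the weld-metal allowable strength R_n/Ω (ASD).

Effective throat (given) t_e = 15 mm.
A_we = 15 × 125 = 1875 mm².
F_nw = 0.6 F_EXX = 372 MPa.
R_n/Ω = (372 × 1875) / 2.0 × 10⁻³ = 348.8 kN.

R_n/Ω ≈ 349 kN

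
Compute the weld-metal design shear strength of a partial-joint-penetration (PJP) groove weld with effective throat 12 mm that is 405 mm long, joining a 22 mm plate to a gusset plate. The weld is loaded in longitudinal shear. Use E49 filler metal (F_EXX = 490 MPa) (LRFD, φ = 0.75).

φR_n ≈ 1070 kN

Effective throat (given) t_e = 12 mm.
A_we = 12 × 405 = 4860 mm².
F_nw = 0.6 F_EXX = 294 MPa.
φR_n = 0.75 × 294 × 4860 × 10⁻³ = 1072 kN.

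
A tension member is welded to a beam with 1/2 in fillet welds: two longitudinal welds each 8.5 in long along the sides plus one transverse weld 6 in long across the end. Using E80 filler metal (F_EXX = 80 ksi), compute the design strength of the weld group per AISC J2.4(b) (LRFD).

t_e = 0.707 × 0.5 = 0.3535 in.
R_nwl = 0.6 × 80 × 0.3535 × 17 = 288.5 kips (longitudinal, 2 welds).
R_nwt = 0.6 × 80 × 0.3535 × 6 = 101.8 kips (transverse, base value).
(i) R_nwl + R_nwt = 390.3 kips; (ii) 0.85 R_nwl + 1.5 R_nwt = 397.9 kips.
R_n = max = 397.9 kips [governs: (ii)]; φR_n = 298.4 kips.

φR_n ≈ 298 kips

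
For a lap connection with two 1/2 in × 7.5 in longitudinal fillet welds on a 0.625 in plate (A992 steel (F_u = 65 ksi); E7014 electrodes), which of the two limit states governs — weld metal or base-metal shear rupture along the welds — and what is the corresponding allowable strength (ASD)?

E70XX → F_EXX = 70 ksi.
t_e = 0.707 × 0.5 = 0.3535 in; L = 15 in.
Weld metal: R_n/Ω = (1/2.0) × 0.6 × 70 × 0.3535 × 15 = 111.4 kips.
Base metal (shear rupture): R_n/Ω = (1/2.0) × 0.6 × 65 × 0.625 × 15 = 182.8 kips.
Governing: weld metal.

R_n/Ω ≈ 111 kips (weld metal governs)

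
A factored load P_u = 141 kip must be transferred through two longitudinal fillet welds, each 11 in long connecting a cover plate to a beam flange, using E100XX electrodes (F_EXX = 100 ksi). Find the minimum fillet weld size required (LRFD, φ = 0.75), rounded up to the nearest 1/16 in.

Total weld length L = 22 in.
Required throat t_e = P_u / (φ × 0.6 F_EXX × L) = 141 / (0.75 × 0.6 × 100 × 22) = 0.1424 in.
Required leg w = t_e / 0.707 = 0.2014 in → use 1/4 in.

w = 1/4 in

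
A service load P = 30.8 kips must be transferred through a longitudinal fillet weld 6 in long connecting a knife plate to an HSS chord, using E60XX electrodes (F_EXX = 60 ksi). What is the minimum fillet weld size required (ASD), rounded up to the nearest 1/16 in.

Total weld length L = 6 in.
Required throat t_e = P × Ω / (0.6 F_EXX × L) = 30.8 × 2.0 / (0.6 × 60 × 6) = 0.2852 in.
Required leg w = t_e / 0.707 = 0.4034 in → use 7/16 in.

w = 7/16 in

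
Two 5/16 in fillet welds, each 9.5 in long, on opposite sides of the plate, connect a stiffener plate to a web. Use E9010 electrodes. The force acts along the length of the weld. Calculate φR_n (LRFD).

E90XX → F_EXX = 90 ksi.
Effective throat t_e = 0.707 × 0.3125 = 0.2209 in.
Total length L = 19 in; A_we = 0.2209 × 19 = 4.198 in².
F_nw = 0.6 F_EXX = 0.6 × 90 = 54 ksi.
φR_n = 0.75 × 54 × 4.198 = 170 kips.

φR_n ≈ 170 kips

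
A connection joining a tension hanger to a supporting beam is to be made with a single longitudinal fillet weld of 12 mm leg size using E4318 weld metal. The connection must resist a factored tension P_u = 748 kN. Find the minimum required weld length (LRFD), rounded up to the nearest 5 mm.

E43XX → F_EXX = 430 MPa.
Throat t_e = 0.707 × 12 = 8.484 mm.
φr_n = 0.75 × 0.6 × 430 × 8.484 × 10⁻³ = 1.642 kN/mm.
L_req = P_u / φr_n = 748 / 1.642 = 455.6 mm total.
Round up → use L = 460 mm.

L = 460 mm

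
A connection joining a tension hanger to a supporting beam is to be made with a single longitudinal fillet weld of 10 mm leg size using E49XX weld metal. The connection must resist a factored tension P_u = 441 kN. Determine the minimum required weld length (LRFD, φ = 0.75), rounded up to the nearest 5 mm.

L = 285 mm

E49XX → F_EXX = 490 MPa.
Throat t_e = 0.707 × 10 = 7.07 mm.
φr_n = 0.75 × 0.6 × 490 × 7.07 × 10⁻³ = 1.559 kN/mm.
L_req = P_u / φr_n = 441 / 1.559 = 282.9 mm total.
Round up → use L = 285 mm.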